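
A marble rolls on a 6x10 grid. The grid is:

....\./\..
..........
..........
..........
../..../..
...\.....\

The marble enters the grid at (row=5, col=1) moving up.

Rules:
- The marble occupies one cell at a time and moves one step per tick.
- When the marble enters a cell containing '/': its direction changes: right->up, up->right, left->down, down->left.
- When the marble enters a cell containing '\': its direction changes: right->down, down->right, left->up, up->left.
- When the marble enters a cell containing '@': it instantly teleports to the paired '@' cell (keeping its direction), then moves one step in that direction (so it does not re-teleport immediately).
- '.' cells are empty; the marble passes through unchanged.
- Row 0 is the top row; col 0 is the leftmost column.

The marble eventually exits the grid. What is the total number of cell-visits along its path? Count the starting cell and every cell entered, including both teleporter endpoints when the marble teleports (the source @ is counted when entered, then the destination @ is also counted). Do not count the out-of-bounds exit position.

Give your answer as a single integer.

Answer: 6

Derivation:
Step 1: enter (5,1), '.' pass, move up to (4,1)
Step 2: enter (4,1), '.' pass, move up to (3,1)
Step 3: enter (3,1), '.' pass, move up to (2,1)
Step 4: enter (2,1), '.' pass, move up to (1,1)
Step 5: enter (1,1), '.' pass, move up to (0,1)
Step 6: enter (0,1), '.' pass, move up to (-1,1)
Step 7: at (-1,1) — EXIT via top edge, pos 1
Path length (cell visits): 6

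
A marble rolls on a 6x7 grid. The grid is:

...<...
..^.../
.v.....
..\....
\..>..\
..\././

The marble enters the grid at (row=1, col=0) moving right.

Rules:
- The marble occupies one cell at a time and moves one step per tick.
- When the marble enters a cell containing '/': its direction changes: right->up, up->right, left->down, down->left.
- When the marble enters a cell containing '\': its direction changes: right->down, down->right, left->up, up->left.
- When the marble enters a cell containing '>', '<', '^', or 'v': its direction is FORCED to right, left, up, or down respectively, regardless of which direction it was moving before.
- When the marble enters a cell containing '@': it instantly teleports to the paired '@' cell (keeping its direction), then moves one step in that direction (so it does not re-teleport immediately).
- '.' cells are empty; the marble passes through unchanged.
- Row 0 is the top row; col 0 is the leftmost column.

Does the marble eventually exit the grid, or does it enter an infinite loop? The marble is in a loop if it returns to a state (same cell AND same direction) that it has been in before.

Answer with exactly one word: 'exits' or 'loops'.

Answer: exits

Derivation:
Step 1: enter (1,0), '.' pass, move right to (1,1)
Step 2: enter (1,1), '.' pass, move right to (1,2)
Step 3: enter (1,2), '^' forces right->up, move up to (0,2)
Step 4: enter (0,2), '.' pass, move up to (-1,2)
Step 5: at (-1,2) — EXIT via top edge, pos 2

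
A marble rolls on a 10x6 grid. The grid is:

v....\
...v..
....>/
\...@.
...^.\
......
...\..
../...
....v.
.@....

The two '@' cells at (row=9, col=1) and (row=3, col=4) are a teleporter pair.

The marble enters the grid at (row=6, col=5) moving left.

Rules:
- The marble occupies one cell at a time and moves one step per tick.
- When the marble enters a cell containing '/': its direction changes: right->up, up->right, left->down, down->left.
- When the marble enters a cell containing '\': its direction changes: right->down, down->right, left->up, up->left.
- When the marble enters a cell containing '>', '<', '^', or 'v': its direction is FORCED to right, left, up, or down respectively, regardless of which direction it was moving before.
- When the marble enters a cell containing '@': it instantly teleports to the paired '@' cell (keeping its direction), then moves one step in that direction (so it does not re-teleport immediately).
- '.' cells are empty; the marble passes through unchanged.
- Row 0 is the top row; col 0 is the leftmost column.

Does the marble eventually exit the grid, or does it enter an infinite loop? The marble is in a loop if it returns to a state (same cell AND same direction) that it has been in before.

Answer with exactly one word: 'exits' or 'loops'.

Step 1: enter (6,5), '.' pass, move left to (6,4)
Step 2: enter (6,4), '.' pass, move left to (6,3)
Step 3: enter (6,3), '\' deflects left->up, move up to (5,3)
Step 4: enter (5,3), '.' pass, move up to (4,3)
Step 5: enter (4,3), '^' forces up->up, move up to (3,3)
Step 6: enter (3,3), '.' pass, move up to (2,3)
Step 7: enter (2,3), '.' pass, move up to (1,3)
Step 8: enter (1,3), 'v' forces up->down, move down to (2,3)
Step 9: enter (2,3), '.' pass, move down to (3,3)
Step 10: enter (3,3), '.' pass, move down to (4,3)
Step 11: enter (4,3), '^' forces down->up, move up to (3,3)
Step 12: at (3,3) dir=up — LOOP DETECTED (seen before)

Answer: loops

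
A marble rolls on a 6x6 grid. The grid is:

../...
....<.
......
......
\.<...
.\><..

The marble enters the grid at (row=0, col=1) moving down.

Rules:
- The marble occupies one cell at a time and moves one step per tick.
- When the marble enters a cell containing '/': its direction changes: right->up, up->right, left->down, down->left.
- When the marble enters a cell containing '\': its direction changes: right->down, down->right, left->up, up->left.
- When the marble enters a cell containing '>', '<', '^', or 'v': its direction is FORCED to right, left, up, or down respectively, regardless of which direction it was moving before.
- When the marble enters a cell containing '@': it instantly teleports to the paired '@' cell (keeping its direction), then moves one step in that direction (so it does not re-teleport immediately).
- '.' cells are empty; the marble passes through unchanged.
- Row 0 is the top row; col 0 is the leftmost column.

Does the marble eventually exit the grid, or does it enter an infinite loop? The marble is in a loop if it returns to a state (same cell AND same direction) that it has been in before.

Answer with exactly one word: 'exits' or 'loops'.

Step 1: enter (0,1), '.' pass, move down to (1,1)
Step 2: enter (1,1), '.' pass, move down to (2,1)
Step 3: enter (2,1), '.' pass, move down to (3,1)
Step 4: enter (3,1), '.' pass, move down to (4,1)
Step 5: enter (4,1), '.' pass, move down to (5,1)
Step 6: enter (5,1), '\' deflects down->right, move right to (5,2)
Step 7: enter (5,2), '>' forces right->right, move right to (5,3)
Step 8: enter (5,3), '<' forces right->left, move left to (5,2)
Step 9: enter (5,2), '>' forces left->right, move right to (5,3)
Step 10: at (5,3) dir=right — LOOP DETECTED (seen before)

Answer: loops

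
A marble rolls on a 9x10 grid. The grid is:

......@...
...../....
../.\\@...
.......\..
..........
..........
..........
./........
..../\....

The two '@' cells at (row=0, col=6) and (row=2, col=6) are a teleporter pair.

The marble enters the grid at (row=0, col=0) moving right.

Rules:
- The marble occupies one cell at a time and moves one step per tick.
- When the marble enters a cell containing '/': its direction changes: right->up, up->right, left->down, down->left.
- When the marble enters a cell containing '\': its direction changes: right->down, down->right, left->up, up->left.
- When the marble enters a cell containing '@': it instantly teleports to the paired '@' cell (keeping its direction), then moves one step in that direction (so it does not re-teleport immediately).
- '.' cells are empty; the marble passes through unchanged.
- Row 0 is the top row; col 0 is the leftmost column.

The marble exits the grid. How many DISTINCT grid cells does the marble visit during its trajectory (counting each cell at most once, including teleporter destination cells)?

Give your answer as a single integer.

Answer: 11

Derivation:
Step 1: enter (0,0), '.' pass, move right to (0,1)
Step 2: enter (0,1), '.' pass, move right to (0,2)
Step 3: enter (0,2), '.' pass, move right to (0,3)
Step 4: enter (0,3), '.' pass, move right to (0,4)
Step 5: enter (0,4), '.' pass, move right to (0,5)
Step 6: enter (0,5), '.' pass, move right to (0,6)
Step 7: enter (0,6), '@' teleport (0,6)->(2,6), also enter (2,6), move right to (2,7)
Step 8: enter (2,7), '.' pass, move right to (2,8)
Step 9: enter (2,8), '.' pass, move right to (2,9)
Step 10: enter (2,9), '.' pass, move right to (2,10)
Step 11: at (2,10) — EXIT via right edge, pos 2
Distinct cells visited: 11 (path length 11)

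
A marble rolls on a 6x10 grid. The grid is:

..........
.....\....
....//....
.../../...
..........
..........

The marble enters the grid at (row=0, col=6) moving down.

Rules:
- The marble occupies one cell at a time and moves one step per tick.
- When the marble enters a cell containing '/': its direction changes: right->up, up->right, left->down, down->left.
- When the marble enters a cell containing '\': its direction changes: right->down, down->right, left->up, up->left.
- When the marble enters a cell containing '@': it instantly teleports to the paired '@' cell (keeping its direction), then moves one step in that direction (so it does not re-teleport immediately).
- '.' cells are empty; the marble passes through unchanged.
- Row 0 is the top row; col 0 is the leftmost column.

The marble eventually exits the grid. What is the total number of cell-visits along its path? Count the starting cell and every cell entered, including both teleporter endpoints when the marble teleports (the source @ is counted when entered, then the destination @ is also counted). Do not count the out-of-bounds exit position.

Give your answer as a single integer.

Step 1: enter (0,6), '.' pass, move down to (1,6)
Step 2: enter (1,6), '.' pass, move down to (2,6)
Step 3: enter (2,6), '.' pass, move down to (3,6)
Step 4: enter (3,6), '/' deflects down->left, move left to (3,5)
Step 5: enter (3,5), '.' pass, move left to (3,4)
Step 6: enter (3,4), '.' pass, move left to (3,3)
Step 7: enter (3,3), '/' deflects left->down, move down to (4,3)
Step 8: enter (4,3), '.' pass, move down to (5,3)
Step 9: enter (5,3), '.' pass, move down to (6,3)
Step 10: at (6,3) — EXIT via bottom edge, pos 3
Path length (cell visits): 9

Answer: 9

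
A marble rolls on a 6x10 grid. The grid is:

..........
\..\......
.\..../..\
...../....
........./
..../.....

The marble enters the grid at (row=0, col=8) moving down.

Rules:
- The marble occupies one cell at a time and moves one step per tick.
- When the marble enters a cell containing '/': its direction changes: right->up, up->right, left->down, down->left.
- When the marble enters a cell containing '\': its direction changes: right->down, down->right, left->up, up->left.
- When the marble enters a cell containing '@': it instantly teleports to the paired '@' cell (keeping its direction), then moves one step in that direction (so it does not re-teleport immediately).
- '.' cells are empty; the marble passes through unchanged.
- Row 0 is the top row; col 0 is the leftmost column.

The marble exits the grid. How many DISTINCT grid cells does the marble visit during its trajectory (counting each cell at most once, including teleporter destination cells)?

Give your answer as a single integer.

Answer: 6

Derivation:
Step 1: enter (0,8), '.' pass, move down to (1,8)
Step 2: enter (1,8), '.' pass, move down to (2,8)
Step 3: enter (2,8), '.' pass, move down to (3,8)
Step 4: enter (3,8), '.' pass, move down to (4,8)
Step 5: enter (4,8), '.' pass, move down to (5,8)
Step 6: enter (5,8), '.' pass, move down to (6,8)
Step 7: at (6,8) — EXIT via bottom edge, pos 8
Distinct cells visited: 6 (path length 6)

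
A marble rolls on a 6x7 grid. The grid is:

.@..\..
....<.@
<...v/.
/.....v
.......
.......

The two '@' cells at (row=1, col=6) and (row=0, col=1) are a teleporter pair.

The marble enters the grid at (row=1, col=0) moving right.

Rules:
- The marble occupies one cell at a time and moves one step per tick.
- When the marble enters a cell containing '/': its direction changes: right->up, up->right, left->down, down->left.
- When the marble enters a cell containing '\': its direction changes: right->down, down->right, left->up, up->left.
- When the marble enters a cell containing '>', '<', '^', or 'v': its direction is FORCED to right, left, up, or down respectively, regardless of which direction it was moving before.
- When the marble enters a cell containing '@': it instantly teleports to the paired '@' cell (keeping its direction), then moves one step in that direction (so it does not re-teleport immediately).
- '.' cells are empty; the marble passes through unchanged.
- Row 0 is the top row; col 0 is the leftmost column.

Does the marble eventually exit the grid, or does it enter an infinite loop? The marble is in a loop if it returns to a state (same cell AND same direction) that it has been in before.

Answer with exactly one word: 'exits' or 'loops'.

Answer: exits

Derivation:
Step 1: enter (1,0), '.' pass, move right to (1,1)
Step 2: enter (1,1), '.' pass, move right to (1,2)
Step 3: enter (1,2), '.' pass, move right to (1,3)
Step 4: enter (1,3), '.' pass, move right to (1,4)
Step 5: enter (1,4), '<' forces right->left, move left to (1,3)
Step 6: enter (1,3), '.' pass, move left to (1,2)
Step 7: enter (1,2), '.' pass, move left to (1,1)
Step 8: enter (1,1), '.' pass, move left to (1,0)
Step 9: enter (1,0), '.' pass, move left to (1,-1)
Step 10: at (1,-1) — EXIT via left edge, pos 1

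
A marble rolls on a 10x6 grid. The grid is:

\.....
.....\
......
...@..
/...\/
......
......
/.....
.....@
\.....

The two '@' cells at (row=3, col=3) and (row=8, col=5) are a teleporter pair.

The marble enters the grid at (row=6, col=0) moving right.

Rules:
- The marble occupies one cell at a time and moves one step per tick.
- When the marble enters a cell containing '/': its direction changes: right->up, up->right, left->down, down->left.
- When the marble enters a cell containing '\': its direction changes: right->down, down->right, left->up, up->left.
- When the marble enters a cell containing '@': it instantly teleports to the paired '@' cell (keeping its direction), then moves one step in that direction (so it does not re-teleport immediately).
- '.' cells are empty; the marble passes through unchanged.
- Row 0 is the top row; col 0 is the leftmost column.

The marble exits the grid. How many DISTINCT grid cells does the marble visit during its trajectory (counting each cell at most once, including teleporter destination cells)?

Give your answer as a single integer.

Answer: 6

Derivation:
Step 1: enter (6,0), '.' pass, move right to (6,1)
Step 2: enter (6,1), '.' pass, move right to (6,2)
Step 3: enter (6,2), '.' pass, move right to (6,3)
Step 4: enter (6,3), '.' pass, move right to (6,4)
Step 5: enter (6,4), '.' pass, move right to (6,5)
Step 6: enter (6,5), '.' pass, move right to (6,6)
Step 7: at (6,6) — EXIT via right edge, pos 6
Distinct cells visited: 6 (path length 6)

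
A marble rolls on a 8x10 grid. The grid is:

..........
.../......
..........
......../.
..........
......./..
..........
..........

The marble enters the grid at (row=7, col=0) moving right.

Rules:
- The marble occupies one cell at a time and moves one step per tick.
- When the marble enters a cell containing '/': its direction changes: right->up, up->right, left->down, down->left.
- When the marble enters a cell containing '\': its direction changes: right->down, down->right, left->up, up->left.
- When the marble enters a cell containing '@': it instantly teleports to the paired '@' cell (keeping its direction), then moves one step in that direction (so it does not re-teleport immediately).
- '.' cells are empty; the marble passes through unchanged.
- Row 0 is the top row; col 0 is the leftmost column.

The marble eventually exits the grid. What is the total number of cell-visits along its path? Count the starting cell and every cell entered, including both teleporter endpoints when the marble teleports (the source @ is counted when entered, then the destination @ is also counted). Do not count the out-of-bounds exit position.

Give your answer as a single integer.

Step 1: enter (7,0), '.' pass, move right to (7,1)
Step 2: enter (7,1), '.' pass, move right to (7,2)
Step 3: enter (7,2), '.' pass, move right to (7,3)
Step 4: enter (7,3), '.' pass, move right to (7,4)
Step 5: enter (7,4), '.' pass, move right to (7,5)
Step 6: enter (7,5), '.' pass, move right to (7,6)
Step 7: enter (7,6), '.' pass, move right to (7,7)
Step 8: enter (7,7), '.' pass, move right to (7,8)
Step 9: enter (7,8), '.' pass, move right to (7,9)
Step 10: enter (7,9), '.' pass, move right to (7,10)
Step 11: at (7,10) — EXIT via right edge, pos 7
Path length (cell visits): 10

Answer: 10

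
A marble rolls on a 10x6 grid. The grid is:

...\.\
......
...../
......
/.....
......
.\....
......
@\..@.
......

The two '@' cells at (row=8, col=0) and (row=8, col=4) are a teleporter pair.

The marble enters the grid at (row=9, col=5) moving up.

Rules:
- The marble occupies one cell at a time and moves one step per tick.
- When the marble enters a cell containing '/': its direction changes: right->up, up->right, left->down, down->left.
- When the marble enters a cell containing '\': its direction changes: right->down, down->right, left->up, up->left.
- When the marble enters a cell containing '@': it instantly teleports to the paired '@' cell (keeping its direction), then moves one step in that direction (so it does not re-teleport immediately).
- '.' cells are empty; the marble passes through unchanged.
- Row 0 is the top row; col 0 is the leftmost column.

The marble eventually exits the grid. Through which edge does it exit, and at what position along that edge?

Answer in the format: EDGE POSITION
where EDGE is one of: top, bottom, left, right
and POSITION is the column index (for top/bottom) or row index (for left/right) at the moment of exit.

Step 1: enter (9,5), '.' pass, move up to (8,5)
Step 2: enter (8,5), '.' pass, move up to (7,5)
Step 3: enter (7,5), '.' pass, move up to (6,5)
Step 4: enter (6,5), '.' pass, move up to (5,5)
Step 5: enter (5,5), '.' pass, move up to (4,5)
Step 6: enter (4,5), '.' pass, move up to (3,5)
Step 7: enter (3,5), '.' pass, move up to (2,5)
Step 8: enter (2,5), '/' deflects up->right, move right to (2,6)
Step 9: at (2,6) — EXIT via right edge, pos 2

Answer: right 2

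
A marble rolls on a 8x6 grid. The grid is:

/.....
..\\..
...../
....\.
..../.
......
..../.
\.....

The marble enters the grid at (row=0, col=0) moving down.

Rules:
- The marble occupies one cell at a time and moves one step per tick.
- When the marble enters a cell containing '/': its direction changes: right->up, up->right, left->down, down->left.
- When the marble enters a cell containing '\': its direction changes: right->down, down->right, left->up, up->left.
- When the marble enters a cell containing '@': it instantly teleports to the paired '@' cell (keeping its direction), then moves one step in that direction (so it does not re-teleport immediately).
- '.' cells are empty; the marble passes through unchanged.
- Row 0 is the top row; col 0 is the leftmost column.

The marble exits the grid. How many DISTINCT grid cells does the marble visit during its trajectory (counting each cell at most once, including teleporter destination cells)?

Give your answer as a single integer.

Step 1: enter (0,0), '/' deflects down->left, move left to (0,-1)
Step 2: at (0,-1) — EXIT via left edge, pos 0
Distinct cells visited: 1 (path length 1)

Answer: 1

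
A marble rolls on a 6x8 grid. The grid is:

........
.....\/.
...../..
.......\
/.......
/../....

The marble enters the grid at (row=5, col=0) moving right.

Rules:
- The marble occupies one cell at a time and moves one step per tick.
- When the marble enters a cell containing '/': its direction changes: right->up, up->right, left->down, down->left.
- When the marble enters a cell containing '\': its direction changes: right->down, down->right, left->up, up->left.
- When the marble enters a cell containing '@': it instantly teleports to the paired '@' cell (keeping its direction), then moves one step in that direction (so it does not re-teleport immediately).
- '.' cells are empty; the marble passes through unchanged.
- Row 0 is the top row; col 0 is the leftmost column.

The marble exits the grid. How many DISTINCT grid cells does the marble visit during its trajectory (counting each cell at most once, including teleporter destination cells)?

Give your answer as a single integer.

Answer: 9

Derivation:
Step 1: enter (5,0), '/' deflects right->up, move up to (4,0)
Step 2: enter (4,0), '/' deflects up->right, move right to (4,1)
Step 3: enter (4,1), '.' pass, move right to (4,2)
Step 4: enter (4,2), '.' pass, move right to (4,3)
Step 5: enter (4,3), '.' pass, move right to (4,4)
Step 6: enter (4,4), '.' pass, move right to (4,5)
Step 7: enter (4,5), '.' pass, move right to (4,6)
Step 8: enter (4,6), '.' pass, move right to (4,7)
Step 9: enter (4,7), '.' pass, move right to (4,8)
Step 10: at (4,8) — EXIT via right edge, pos 4
Distinct cells visited: 9 (path length 9)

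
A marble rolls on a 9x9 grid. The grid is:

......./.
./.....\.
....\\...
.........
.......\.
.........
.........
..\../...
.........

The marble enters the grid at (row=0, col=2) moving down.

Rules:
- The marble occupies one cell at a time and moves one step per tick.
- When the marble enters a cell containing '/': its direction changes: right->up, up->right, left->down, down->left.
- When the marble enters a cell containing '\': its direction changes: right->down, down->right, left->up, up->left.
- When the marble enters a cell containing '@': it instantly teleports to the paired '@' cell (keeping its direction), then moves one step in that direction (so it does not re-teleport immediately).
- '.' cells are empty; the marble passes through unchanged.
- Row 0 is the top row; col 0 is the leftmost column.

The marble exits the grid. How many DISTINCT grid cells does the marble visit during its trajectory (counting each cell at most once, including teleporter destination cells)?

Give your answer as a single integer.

Answer: 19

Derivation:
Step 1: enter (0,2), '.' pass, move down to (1,2)
Step 2: enter (1,2), '.' pass, move down to (2,2)
Step 3: enter (2,2), '.' pass, move down to (3,2)
Step 4: enter (3,2), '.' pass, move down to (4,2)
Step 5: enter (4,2), '.' pass, move down to (5,2)
Step 6: enter (5,2), '.' pass, move down to (6,2)
Step 7: enter (6,2), '.' pass, move down to (7,2)
Step 8: enter (7,2), '\' deflects down->right, move right to (7,3)
Step 9: enter (7,3), '.' pass, move right to (7,4)
Step 10: enter (7,4), '.' pass, move right to (7,5)
Step 11: enter (7,5), '/' deflects right->up, move up to (6,5)
Step 12: enter (6,5), '.' pass, move up to (5,5)
Step 13: enter (5,5), '.' pass, move up to (4,5)
Step 14: enter (4,5), '.' pass, move up to (3,5)
Step 15: enter (3,5), '.' pass, move up to (2,5)
Step 16: enter (2,5), '\' deflects up->left, move left to (2,4)
Step 17: enter (2,4), '\' deflects left->up, move up to (1,4)
Step 18: enter (1,4), '.' pass, move up to (0,4)
Step 19: enter (0,4), '.' pass, move up to (-1,4)
Step 20: at (-1,4) — EXIT via top edge, pos 4
Distinct cells visited: 19 (path length 19)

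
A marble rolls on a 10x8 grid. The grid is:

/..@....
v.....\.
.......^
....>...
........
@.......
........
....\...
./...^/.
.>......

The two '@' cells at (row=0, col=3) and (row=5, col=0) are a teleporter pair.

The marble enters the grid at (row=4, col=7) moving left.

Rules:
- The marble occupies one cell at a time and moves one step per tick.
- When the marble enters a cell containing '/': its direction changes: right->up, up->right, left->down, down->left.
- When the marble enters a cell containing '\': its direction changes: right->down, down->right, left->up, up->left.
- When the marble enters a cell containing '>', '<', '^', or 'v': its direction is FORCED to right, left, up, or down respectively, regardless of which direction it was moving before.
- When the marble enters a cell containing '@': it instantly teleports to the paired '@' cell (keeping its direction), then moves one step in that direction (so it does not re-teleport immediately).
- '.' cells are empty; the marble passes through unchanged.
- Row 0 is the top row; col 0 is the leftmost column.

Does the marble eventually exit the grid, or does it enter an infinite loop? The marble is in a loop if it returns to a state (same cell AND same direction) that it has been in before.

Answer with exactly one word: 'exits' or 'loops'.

Step 1: enter (4,7), '.' pass, move left to (4,6)
Step 2: enter (4,6), '.' pass, move left to (4,5)
Step 3: enter (4,5), '.' pass, move left to (4,4)
Step 4: enter (4,4), '.' pass, move left to (4,3)
Step 5: enter (4,3), '.' pass, move left to (4,2)
Step 6: enter (4,2), '.' pass, move left to (4,1)
Step 7: enter (4,1), '.' pass, move left to (4,0)
Step 8: enter (4,0), '.' pass, move left to (4,-1)
Step 9: at (4,-1) — EXIT via left edge, pos 4

Answer: exits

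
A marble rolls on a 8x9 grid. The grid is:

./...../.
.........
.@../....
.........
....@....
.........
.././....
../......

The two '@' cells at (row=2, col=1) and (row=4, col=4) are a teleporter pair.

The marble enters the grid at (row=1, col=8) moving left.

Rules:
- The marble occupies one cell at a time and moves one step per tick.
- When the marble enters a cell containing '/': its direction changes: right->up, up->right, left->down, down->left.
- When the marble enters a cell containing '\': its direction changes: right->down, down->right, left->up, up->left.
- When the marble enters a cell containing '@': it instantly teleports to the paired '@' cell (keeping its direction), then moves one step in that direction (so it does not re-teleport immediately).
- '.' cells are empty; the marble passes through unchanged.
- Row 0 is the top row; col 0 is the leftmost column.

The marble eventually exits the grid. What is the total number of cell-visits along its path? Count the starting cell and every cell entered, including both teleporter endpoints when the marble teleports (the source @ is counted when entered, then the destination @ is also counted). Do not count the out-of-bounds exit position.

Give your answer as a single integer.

Step 1: enter (1,8), '.' pass, move left to (1,7)
Step 2: enter (1,7), '.' pass, move left to (1,6)
Step 3: enter (1,6), '.' pass, move left to (1,5)
Step 4: enter (1,5), '.' pass, move left to (1,4)
Step 5: enter (1,4), '.' pass, move left to (1,3)
Step 6: enter (1,3), '.' pass, move left to (1,2)
Step 7: enter (1,2), '.' pass, move left to (1,1)
Step 8: enter (1,1), '.' pass, move left to (1,0)
Step 9: enter (1,0), '.' pass, move left to (1,-1)
Step 10: at (1,-1) — EXIT via left edge, pos 1
Path length (cell visits): 9

Answer: 9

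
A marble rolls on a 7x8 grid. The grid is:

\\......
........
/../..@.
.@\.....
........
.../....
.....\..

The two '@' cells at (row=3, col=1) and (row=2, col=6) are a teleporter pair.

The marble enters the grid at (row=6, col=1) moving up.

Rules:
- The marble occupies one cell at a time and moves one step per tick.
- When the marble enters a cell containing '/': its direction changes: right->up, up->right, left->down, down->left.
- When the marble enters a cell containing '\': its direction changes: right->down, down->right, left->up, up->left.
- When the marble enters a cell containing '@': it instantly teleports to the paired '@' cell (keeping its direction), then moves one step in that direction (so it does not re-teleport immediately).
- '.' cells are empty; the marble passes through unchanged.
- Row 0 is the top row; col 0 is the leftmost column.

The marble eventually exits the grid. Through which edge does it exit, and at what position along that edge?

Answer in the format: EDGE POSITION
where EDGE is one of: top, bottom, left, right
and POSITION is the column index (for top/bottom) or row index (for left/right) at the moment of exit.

Answer: top 6

Derivation:
Step 1: enter (6,1), '.' pass, move up to (5,1)
Step 2: enter (5,1), '.' pass, move up to (4,1)
Step 3: enter (4,1), '.' pass, move up to (3,1)
Step 4: enter (3,1), '@' teleport (3,1)->(2,6), also enter (2,6), move up to (1,6)
Step 5: enter (1,6), '.' pass, move up to (0,6)
Step 6: enter (0,6), '.' pass, move up to (-1,6)
Step 7: at (-1,6) — EXIT via top edge, pos 6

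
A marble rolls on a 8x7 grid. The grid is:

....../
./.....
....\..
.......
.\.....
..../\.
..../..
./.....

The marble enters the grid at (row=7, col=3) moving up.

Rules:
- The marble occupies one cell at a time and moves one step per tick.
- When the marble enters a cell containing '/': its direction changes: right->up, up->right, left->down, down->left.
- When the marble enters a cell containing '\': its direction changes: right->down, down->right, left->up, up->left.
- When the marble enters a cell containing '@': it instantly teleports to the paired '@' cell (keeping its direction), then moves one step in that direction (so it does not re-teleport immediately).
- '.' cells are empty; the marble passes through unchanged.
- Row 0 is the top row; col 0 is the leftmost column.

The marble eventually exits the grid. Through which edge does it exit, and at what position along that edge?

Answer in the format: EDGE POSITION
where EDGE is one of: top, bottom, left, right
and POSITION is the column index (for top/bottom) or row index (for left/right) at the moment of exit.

Step 1: enter (7,3), '.' pass, move up to (6,3)
Step 2: enter (6,3), '.' pass, move up to (5,3)
Step 3: enter (5,3), '.' pass, move up to (4,3)
Step 4: enter (4,3), '.' pass, move up to (3,3)
Step 5: enter (3,3), '.' pass, move up to (2,3)
Step 6: enter (2,3), '.' pass, move up to (1,3)
Step 7: enter (1,3), '.' pass, move up to (0,3)
Step 8: enter (0,3), '.' pass, move up to (-1,3)
Step 9: at (-1,3) — EXIT via top edge, pos 3

Answer: top 3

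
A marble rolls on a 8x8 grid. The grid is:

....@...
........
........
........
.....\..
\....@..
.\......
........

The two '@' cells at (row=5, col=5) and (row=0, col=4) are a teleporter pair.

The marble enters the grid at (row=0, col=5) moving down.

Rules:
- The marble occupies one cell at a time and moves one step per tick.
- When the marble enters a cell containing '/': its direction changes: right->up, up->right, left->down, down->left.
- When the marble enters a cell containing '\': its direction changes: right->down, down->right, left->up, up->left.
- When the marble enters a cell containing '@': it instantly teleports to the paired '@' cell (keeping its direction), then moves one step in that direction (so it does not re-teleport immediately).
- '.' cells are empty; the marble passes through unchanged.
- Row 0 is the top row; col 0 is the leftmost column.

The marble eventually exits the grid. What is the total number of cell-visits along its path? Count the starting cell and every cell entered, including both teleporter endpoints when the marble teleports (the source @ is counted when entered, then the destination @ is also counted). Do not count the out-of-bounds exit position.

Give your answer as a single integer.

Step 1: enter (0,5), '.' pass, move down to (1,5)
Step 2: enter (1,5), '.' pass, move down to (2,5)
Step 3: enter (2,5), '.' pass, move down to (3,5)
Step 4: enter (3,5), '.' pass, move down to (4,5)
Step 5: enter (4,5), '\' deflects down->right, move right to (4,6)
Step 6: enter (4,6), '.' pass, move right to (4,7)
Step 7: enter (4,7), '.' pass, move right to (4,8)
Step 8: at (4,8) — EXIT via right edge, pos 4
Path length (cell visits): 7

Answer: 7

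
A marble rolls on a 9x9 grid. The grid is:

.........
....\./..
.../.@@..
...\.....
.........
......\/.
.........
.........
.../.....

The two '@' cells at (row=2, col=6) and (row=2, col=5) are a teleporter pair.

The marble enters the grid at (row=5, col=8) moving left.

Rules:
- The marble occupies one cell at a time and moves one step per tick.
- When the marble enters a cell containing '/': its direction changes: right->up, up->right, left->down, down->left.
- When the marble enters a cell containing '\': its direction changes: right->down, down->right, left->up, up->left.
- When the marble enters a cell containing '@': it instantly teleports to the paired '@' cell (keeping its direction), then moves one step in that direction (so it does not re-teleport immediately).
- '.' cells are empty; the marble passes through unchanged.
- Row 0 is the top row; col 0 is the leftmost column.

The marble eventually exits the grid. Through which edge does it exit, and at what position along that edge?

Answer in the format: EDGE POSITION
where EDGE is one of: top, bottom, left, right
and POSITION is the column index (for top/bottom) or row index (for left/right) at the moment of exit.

Answer: bottom 7

Derivation:
Step 1: enter (5,8), '.' pass, move left to (5,7)
Step 2: enter (5,7), '/' deflects left->down, move down to (6,7)
Step 3: enter (6,7), '.' pass, move down to (7,7)
Step 4: enter (7,7), '.' pass, move down to (8,7)
Step 5: enter (8,7), '.' pass, move down to (9,7)
Step 6: at (9,7) — EXIT via bottom edge, pos 7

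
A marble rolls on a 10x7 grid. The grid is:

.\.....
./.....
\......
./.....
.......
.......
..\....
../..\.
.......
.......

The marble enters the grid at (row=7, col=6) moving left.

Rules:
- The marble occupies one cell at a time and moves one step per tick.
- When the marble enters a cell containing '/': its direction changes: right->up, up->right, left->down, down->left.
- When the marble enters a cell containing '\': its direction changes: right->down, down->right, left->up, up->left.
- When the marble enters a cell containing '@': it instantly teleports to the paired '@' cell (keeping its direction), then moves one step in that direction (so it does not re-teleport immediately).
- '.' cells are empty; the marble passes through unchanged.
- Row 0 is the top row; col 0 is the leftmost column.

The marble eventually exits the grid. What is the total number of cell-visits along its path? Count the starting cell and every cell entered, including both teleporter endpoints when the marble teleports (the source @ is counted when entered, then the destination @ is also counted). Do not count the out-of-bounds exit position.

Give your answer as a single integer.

Answer: 9

Derivation:
Step 1: enter (7,6), '.' pass, move left to (7,5)
Step 2: enter (7,5), '\' deflects left->up, move up to (6,5)
Step 3: enter (6,5), '.' pass, move up to (5,5)
Step 4: enter (5,5), '.' pass, move up to (4,5)
Step 5: enter (4,5), '.' pass, move up to (3,5)
Step 6: enter (3,5), '.' pass, move up to (2,5)
Step 7: enter (2,5), '.' pass, move up to (1,5)
Step 8: enter (1,5), '.' pass, move up to (0,5)
Step 9: enter (0,5), '.' pass, move up to (-1,5)
Step 10: at (-1,5) — EXIT via top edge, pos 5
Path length (cell visits): 9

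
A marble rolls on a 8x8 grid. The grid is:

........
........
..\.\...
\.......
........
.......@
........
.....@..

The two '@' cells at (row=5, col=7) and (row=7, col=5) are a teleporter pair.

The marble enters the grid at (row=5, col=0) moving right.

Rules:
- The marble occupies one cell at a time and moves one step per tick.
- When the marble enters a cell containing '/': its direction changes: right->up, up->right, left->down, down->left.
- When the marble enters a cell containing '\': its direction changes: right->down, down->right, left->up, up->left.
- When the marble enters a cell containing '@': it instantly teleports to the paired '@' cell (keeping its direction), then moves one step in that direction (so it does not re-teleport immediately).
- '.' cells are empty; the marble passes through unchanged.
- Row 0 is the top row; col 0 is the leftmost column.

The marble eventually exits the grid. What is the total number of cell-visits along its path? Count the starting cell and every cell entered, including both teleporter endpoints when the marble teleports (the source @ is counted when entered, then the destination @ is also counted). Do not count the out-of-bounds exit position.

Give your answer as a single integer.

Step 1: enter (5,0), '.' pass, move right to (5,1)
Step 2: enter (5,1), '.' pass, move right to (5,2)
Step 3: enter (5,2), '.' pass, move right to (5,3)
Step 4: enter (5,3), '.' pass, move right to (5,4)
Step 5: enter (5,4), '.' pass, move right to (5,5)
Step 6: enter (5,5), '.' pass, move right to (5,6)
Step 7: enter (5,6), '.' pass, move right to (5,7)
Step 8: enter (5,7), '@' teleport (5,7)->(7,5), also enter (7,5), move right to (7,6)
Step 9: enter (7,6), '.' pass, move right to (7,7)
Step 10: enter (7,7), '.' pass, move right to (7,8)
Step 11: at (7,8) — EXIT via right edge, pos 7
Path length (cell visits): 11

Answer: 11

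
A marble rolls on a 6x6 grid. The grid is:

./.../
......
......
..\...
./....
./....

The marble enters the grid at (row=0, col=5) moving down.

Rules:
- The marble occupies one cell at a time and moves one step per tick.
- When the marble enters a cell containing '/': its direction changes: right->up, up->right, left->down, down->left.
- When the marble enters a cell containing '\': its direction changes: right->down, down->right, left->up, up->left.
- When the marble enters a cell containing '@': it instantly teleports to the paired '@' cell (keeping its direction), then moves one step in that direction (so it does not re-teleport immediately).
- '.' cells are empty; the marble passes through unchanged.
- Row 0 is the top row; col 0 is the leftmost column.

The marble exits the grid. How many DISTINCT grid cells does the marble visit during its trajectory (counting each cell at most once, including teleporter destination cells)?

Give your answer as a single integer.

Answer: 10

Derivation:
Step 1: enter (0,5), '/' deflects down->left, move left to (0,4)
Step 2: enter (0,4), '.' pass, move left to (0,3)
Step 3: enter (0,3), '.' pass, move left to (0,2)
Step 4: enter (0,2), '.' pass, move left to (0,1)
Step 5: enter (0,1), '/' deflects left->down, move down to (1,1)
Step 6: enter (1,1), '.' pass, move down to (2,1)
Step 7: enter (2,1), '.' pass, move down to (3,1)
Step 8: enter (3,1), '.' pass, move down to (4,1)
Step 9: enter (4,1), '/' deflects down->left, move left to (4,0)
Step 10: enter (4,0), '.' pass, move left to (4,-1)
Step 11: at (4,-1) — EXIT via left edge, pos 4
Distinct cells visited: 10 (path length 10)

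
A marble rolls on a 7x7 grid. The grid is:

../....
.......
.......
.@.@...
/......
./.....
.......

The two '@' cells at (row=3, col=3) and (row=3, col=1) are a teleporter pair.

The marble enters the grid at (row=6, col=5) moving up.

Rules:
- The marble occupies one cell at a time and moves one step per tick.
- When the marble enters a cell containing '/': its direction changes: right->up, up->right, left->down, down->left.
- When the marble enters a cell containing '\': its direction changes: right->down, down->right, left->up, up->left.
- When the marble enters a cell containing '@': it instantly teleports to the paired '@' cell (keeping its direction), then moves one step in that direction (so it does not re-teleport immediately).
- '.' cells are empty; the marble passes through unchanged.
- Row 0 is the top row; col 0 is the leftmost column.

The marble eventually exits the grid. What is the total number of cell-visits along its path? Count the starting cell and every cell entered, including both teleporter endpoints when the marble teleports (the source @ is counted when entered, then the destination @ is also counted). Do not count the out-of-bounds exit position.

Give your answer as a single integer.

Step 1: enter (6,5), '.' pass, move up to (5,5)
Step 2: enter (5,5), '.' pass, move up to (4,5)
Step 3: enter (4,5), '.' pass, move up to (3,5)
Step 4: enter (3,5), '.' pass, move up to (2,5)
Step 5: enter (2,5), '.' pass, move up to (1,5)
Step 6: enter (1,5), '.' pass, move up to (0,5)
Step 7: enter (0,5), '.' pass, move up to (-1,5)
Step 8: at (-1,5) — EXIT via top edge, pos 5
Path length (cell visits): 7

Answer: 7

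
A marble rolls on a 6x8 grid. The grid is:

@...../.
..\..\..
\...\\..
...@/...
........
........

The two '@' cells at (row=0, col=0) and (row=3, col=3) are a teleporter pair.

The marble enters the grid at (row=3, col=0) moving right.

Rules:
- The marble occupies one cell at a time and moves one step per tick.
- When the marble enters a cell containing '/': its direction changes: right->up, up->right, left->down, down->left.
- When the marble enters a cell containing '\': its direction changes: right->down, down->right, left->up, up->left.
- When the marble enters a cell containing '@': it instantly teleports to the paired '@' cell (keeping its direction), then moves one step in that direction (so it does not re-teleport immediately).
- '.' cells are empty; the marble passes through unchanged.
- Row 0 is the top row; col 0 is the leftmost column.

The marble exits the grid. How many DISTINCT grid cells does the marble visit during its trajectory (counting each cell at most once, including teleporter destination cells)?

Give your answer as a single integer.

Answer: 11

Derivation:
Step 1: enter (3,0), '.' pass, move right to (3,1)
Step 2: enter (3,1), '.' pass, move right to (3,2)
Step 3: enter (3,2), '.' pass, move right to (3,3)
Step 4: enter (3,3), '@' teleport (3,3)->(0,0), also enter (0,0), move right to (0,1)
Step 5: enter (0,1), '.' pass, move right to (0,2)
Step 6: enter (0,2), '.' pass, move right to (0,3)
Step 7: enter (0,3), '.' pass, move right to (0,4)
Step 8: enter (0,4), '.' pass, move right to (0,5)
Step 9: enter (0,5), '.' pass, move right to (0,6)
Step 10: enter (0,6), '/' deflects right->up, move up to (-1,6)
Step 11: at (-1,6) — EXIT via top edge, pos 6
Distinct cells visited: 11 (path length 11)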